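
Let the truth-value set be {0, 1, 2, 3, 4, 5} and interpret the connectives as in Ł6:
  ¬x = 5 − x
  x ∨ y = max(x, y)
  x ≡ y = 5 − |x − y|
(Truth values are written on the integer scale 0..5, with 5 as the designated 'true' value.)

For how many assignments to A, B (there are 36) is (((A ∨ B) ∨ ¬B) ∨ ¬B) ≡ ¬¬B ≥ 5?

value 5: 15 assignments (counts)
value 4: 6 assignments
value 3: 2 assignments
value 2: 6 assignments
value 1: 1 assignment
value 0: 6 assignments
So 15 of the 36 assignments meet the threshold.

15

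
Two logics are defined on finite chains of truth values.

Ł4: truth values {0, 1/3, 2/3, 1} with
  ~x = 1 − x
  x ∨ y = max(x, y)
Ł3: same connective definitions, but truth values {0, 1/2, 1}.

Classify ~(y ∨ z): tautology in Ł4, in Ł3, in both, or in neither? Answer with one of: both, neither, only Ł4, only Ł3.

neither

In Ł4: at y = 0, z = 1/3 the value is 2/3 — not a tautology.
In Ł3: at y = 0, z = 1/2 the value is 1/2 — not a tautology.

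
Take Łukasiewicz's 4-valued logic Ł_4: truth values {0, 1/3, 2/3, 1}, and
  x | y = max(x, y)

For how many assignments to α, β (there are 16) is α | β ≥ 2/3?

12

α = 0, β = 0 ↦ 0  <
α = 0, β = 1/3 ↦ 1/3  <
α = 0, β = 2/3 ↦ 2/3  ≥
α = 0, β = 1 ↦ 1  ≥
α = 1/3, β = 0 ↦ 1/3  <
α = 1/3, β = 1/3 ↦ 1/3  <
α = 1/3, β = 2/3 ↦ 2/3  ≥
α = 1/3, β = 1 ↦ 1  ≥
α = 2/3, β = 0 ↦ 2/3  ≥
α = 2/3, β = 1/3 ↦ 2/3  ≥
α = 2/3, β = 2/3 ↦ 2/3  ≥
α = 2/3, β = 1 ↦ 1  ≥
α = 1, β = 0 ↦ 1  ≥
α = 1, β = 1/3 ↦ 1  ≥
α = 1, β = 2/3 ↦ 1  ≥
α = 1, β = 1 ↦ 1  ≥
So 12 of the 16 assignments meet the threshold.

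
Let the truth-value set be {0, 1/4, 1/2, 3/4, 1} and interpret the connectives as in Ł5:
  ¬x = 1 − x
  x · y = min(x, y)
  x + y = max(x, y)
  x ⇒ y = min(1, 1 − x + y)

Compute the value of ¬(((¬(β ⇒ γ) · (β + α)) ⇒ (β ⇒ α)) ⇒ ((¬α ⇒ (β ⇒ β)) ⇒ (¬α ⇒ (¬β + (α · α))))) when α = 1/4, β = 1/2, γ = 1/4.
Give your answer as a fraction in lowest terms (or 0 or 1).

β ⇒ γ = 1/2 ⇒ 1/4 = 3/4
¬(β ⇒ γ) = ¬3/4 = 1/4
β + α = 1/2 + 1/4 = 1/2
¬(β ⇒ γ) · (β + α) = 1/4 · 1/2 = 1/4
β ⇒ α = 1/2 ⇒ 1/4 = 3/4
(¬(β ⇒ γ) · (β + α)) ⇒ (β ⇒ α) = 1/4 ⇒ 3/4 = 1
¬α = ¬1/4 = 3/4
β ⇒ β = 1/2 ⇒ 1/2 = 1
¬α ⇒ (β ⇒ β) = 3/4 ⇒ 1 = 1
¬α = ¬1/4 = 3/4
¬β = ¬1/2 = 1/2
α · α = 1/4 · 1/4 = 1/4
¬β + (α · α) = 1/2 + 1/4 = 1/2
¬α ⇒ (¬β + (α · α)) = 3/4 ⇒ 1/2 = 3/4
(¬α ⇒ (β ⇒ β)) ⇒ (¬α ⇒ (¬β + (α · α))) = 1 ⇒ 3/4 = 3/4
((¬(β ⇒ γ) · (β + α)) ⇒ (β ⇒ α)) ⇒ ((¬α ⇒ (β ⇒ β)) ⇒ (¬α ⇒ (¬β + (α · α)))) = 1 ⇒ 3/4 = 3/4
¬(((¬(β ⇒ γ) · (β + α)) ⇒ (β ⇒ α)) ⇒ ((¬α ⇒ (β ⇒ β)) ⇒ (¬α ⇒ (¬β + (α · α))))) = ¬3/4 = 1/4

1/4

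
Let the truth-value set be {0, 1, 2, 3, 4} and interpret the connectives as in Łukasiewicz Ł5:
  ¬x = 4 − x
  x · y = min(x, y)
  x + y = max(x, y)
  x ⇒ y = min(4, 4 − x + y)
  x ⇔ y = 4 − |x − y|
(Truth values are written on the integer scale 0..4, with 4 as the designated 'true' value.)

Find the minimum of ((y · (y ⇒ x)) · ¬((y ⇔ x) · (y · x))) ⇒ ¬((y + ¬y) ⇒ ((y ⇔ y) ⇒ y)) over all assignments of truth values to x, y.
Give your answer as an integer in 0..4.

2

Take x = 0, y = 2:
y ⇒ x = 2 ⇒ 0 = 2
y · (y ⇒ x) = 2 · 2 = 2
y ⇔ x = 2 ⇔ 0 = 2
y · x = 2 · 0 = 0
(y ⇔ x) · (y · x) = 2 · 0 = 0
¬((y ⇔ x) · (y · x)) = ¬0 = 4
(y · (y ⇒ x)) · ¬((y ⇔ x) · (y · x)) = 2 · 4 = 2
¬y = ¬2 = 2
y + ¬y = 2 + 2 = 2
y ⇔ y = 2 ⇔ 2 = 4
(y ⇔ y) ⇒ y = 4 ⇒ 2 = 2
(y + ¬y) ⇒ ((y ⇔ y) ⇒ y) = 2 ⇒ 2 = 4
¬((y + ¬y) ⇒ ((y ⇔ y) ⇒ y)) = ¬4 = 0
((y · (y ⇒ x)) · ¬((y ⇔ x) · (y · x))) ⇒ ¬((y + ¬y) ⇒ ((y ⇔ y) ⇒ y)) = 2 ⇒ 0 = 2
No assignment yields a value below 2, so this is the minimum.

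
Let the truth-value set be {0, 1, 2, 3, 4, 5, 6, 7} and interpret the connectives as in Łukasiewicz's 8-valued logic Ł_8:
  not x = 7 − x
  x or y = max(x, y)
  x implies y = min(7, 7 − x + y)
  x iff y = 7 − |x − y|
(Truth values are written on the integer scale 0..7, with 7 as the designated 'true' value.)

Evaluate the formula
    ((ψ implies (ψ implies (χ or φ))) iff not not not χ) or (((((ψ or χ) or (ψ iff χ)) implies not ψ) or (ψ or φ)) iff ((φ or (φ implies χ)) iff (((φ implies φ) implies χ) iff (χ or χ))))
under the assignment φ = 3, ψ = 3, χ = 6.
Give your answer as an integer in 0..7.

χ or φ = 6 or 3 = 6
ψ implies (χ or φ) = 3 implies 6 = 7
ψ implies (ψ implies (χ or φ)) = 3 implies 7 = 7
not χ = not 6 = 1
not not χ = not 1 = 6
not not not χ = not 6 = 1
(ψ implies (ψ implies (χ or φ))) iff not not not χ = 7 iff 1 = 1
ψ or χ = 3 or 6 = 6
ψ iff χ = 3 iff 6 = 4
(ψ or χ) or (ψ iff χ) = 6 or 4 = 6
not ψ = not 3 = 4
((ψ or χ) or (ψ iff χ)) implies not ψ = 6 implies 4 = 5
ψ or φ = 3 or 3 = 3
(((ψ or χ) or (ψ iff χ)) implies not ψ) or (ψ or φ) = 5 or 3 = 5
φ implies χ = 3 implies 6 = 7
φ or (φ implies χ) = 3 or 7 = 7
φ implies φ = 3 implies 3 = 7
(φ implies φ) implies χ = 7 implies 6 = 6
χ or χ = 6 or 6 = 6
((φ implies φ) implies χ) iff (χ or χ) = 6 iff 6 = 7
(φ or (φ implies χ)) iff (((φ implies φ) implies χ) iff (χ or χ)) = 7 iff 7 = 7
((((ψ or χ) or (ψ iff χ)) implies not ψ) or (ψ or φ)) iff ((φ or (φ implies χ)) iff (((φ implies φ) implies χ) iff (χ or χ))) = 5 iff 7 = 5
((ψ implies (ψ implies (χ or φ))) iff not not not χ) or (((((ψ or χ) or (ψ iff χ)) implies not ψ) or (ψ or φ)) iff ((φ or (φ implies χ)) iff (((φ implies φ) implies χ) iff (χ or χ)))) = 1 or 5 = 5

5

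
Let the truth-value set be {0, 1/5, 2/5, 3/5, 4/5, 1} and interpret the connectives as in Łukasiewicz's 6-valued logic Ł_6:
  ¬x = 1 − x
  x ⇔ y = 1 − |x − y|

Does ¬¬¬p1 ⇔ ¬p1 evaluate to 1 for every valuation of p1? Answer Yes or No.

p1 = 0 ↦ 1
p1 = 1/5 ↦ 1
p1 = 2/5 ↦ 1
p1 = 3/5 ↦ 1
p1 = 4/5 ↦ 1
p1 = 1 ↦ 1
Every assignment gives a value ≥ 1.

Yes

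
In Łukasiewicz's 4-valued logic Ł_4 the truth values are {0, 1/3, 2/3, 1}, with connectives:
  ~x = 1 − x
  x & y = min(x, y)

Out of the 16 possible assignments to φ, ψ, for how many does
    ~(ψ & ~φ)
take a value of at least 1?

φ = 0, ψ = 0 ↦ 1  ≥
φ = 0, ψ = 1/3 ↦ 2/3  <
φ = 0, ψ = 2/3 ↦ 1/3  <
φ = 0, ψ = 1 ↦ 0  <
φ = 1/3, ψ = 0 ↦ 1  ≥
φ = 1/3, ψ = 1/3 ↦ 2/3  <
φ = 1/3, ψ = 2/3 ↦ 1/3  <
φ = 1/3, ψ = 1 ↦ 1/3  <
φ = 2/3, ψ = 0 ↦ 1  ≥
φ = 2/3, ψ = 1/3 ↦ 2/3  <
φ = 2/3, ψ = 2/3 ↦ 2/3  <
φ = 2/3, ψ = 1 ↦ 2/3  <
φ = 1, ψ = 0 ↦ 1  ≥
φ = 1, ψ = 1/3 ↦ 1  ≥
φ = 1, ψ = 2/3 ↦ 1  ≥
φ = 1, ψ = 1 ↦ 1  ≥
So 7 of the 16 assignments meet the threshold.

7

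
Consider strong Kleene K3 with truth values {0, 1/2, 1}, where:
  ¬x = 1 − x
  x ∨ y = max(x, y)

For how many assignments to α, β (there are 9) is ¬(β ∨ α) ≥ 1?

α = 0, β = 0 ↦ 1  ≥
α = 0, β = 1/2 ↦ 1/2  <
α = 0, β = 1 ↦ 0  <
α = 1/2, β = 0 ↦ 1/2  <
α = 1/2, β = 1/2 ↦ 1/2  <
α = 1/2, β = 1 ↦ 0  <
α = 1, β = 0 ↦ 0  <
α = 1, β = 1/2 ↦ 0  <
α = 1, β = 1 ↦ 0  <
So 1 of the 9 assignments meets the threshold.

1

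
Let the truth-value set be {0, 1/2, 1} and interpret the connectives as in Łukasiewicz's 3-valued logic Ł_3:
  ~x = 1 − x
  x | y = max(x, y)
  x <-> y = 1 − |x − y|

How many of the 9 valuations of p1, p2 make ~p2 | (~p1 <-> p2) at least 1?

5

p1 = 0, p2 = 0 ↦ 1  ≥
p1 = 0, p2 = 1/2 ↦ 1/2  <
p1 = 0, p2 = 1 ↦ 1  ≥
p1 = 1/2, p2 = 0 ↦ 1  ≥
p1 = 1/2, p2 = 1/2 ↦ 1  ≥
p1 = 1/2, p2 = 1 ↦ 1/2  <
p1 = 1, p2 = 0 ↦ 1  ≥
p1 = 1, p2 = 1/2 ↦ 1/2  <
p1 = 1, p2 = 1 ↦ 0  <
So 5 of the 9 assignments meet the threshold.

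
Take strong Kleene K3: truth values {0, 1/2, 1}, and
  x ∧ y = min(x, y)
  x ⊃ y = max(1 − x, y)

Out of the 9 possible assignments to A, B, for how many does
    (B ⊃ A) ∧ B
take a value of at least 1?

A = 0, B = 0 ↦ 0  <
A = 0, B = 1/2 ↦ 1/2  <
A = 0, B = 1 ↦ 0  <
A = 1/2, B = 0 ↦ 0  <
A = 1/2, B = 1/2 ↦ 1/2  <
A = 1/2, B = 1 ↦ 1/2  <
A = 1, B = 0 ↦ 0  <
A = 1, B = 1/2 ↦ 1/2  <
A = 1, B = 1 ↦ 1  ≥
So 1 of the 9 assignments meets the threshold.

1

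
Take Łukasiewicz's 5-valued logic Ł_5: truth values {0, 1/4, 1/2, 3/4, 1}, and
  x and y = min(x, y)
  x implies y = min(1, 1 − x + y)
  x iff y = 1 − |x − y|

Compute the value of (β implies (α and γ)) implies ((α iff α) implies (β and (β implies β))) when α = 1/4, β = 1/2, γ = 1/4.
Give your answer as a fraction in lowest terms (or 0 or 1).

3/4

α and γ = 1/4 and 1/4 = 1/4
β implies (α and γ) = 1/2 implies 1/4 = 3/4
α iff α = 1/4 iff 1/4 = 1
β implies β = 1/2 implies 1/2 = 1
β and (β implies β) = 1/2 and 1 = 1/2
(α iff α) implies (β and (β implies β)) = 1 implies 1/2 = 1/2
(β implies (α and γ)) implies ((α iff α) implies (β and (β implies β))) = 3/4 implies 1/2 = 3/4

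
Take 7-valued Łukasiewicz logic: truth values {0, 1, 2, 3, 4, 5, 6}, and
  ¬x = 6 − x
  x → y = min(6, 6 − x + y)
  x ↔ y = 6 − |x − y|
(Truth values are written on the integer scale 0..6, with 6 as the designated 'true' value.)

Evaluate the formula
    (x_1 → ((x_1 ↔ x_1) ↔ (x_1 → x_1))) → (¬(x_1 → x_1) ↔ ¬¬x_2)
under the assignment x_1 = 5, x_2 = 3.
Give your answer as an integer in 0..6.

x_1 ↔ x_1 = 5 ↔ 5 = 6
x_1 → x_1 = 5 → 5 = 6
(x_1 ↔ x_1) ↔ (x_1 → x_1) = 6 ↔ 6 = 6
x_1 → ((x_1 ↔ x_1) ↔ (x_1 → x_1)) = 5 → 6 = 6
x_1 → x_1 = 5 → 5 = 6
¬(x_1 → x_1) = ¬6 = 0
¬x_2 = ¬3 = 3
¬¬x_2 = ¬3 = 3
¬(x_1 → x_1) ↔ ¬¬x_2 = 0 ↔ 3 = 3
(x_1 → ((x_1 ↔ x_1) ↔ (x_1 → x_1))) → (¬(x_1 → x_1) ↔ ¬¬x_2) = 6 → 3 = 3

3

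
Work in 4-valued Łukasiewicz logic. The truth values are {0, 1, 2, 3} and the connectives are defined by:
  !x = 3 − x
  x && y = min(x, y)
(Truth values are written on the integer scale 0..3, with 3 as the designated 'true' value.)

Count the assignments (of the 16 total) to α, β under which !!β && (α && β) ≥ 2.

α = 0, β = 0 ↦ 0  <
α = 0, β = 1 ↦ 0  <
α = 0, β = 2 ↦ 0  <
α = 0, β = 3 ↦ 0  <
α = 1, β = 0 ↦ 0  <
α = 1, β = 1 ↦ 1  <
α = 1, β = 2 ↦ 1  <
α = 1, β = 3 ↦ 1  <
α = 2, β = 0 ↦ 0  <
α = 2, β = 1 ↦ 1  <
α = 2, β = 2 ↦ 2  ≥
α = 2, β = 3 ↦ 2  ≥
α = 3, β = 0 ↦ 0  <
α = 3, β = 1 ↦ 1  <
α = 3, β = 2 ↦ 2  ≥
α = 3, β = 3 ↦ 3  ≥
So 4 of the 16 assignments meet the threshold.

4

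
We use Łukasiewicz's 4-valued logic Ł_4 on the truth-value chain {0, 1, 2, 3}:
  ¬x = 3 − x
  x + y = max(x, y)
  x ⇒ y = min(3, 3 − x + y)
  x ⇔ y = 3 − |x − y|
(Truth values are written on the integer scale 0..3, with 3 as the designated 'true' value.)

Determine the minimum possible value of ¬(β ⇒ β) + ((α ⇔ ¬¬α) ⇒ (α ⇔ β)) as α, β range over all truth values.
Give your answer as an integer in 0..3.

Take α = 0, β = 3:
β ⇒ β = 3 ⇒ 3 = 3
¬(β ⇒ β) = ¬3 = 0
¬α = ¬0 = 3
¬¬α = ¬3 = 0
α ⇔ ¬¬α = 0 ⇔ 0 = 3
α ⇔ β = 0 ⇔ 3 = 0
(α ⇔ ¬¬α) ⇒ (α ⇔ β) = 3 ⇒ 0 = 0
¬(β ⇒ β) + ((α ⇔ ¬¬α) ⇒ (α ⇔ β)) = 0 + 0 = 0
No assignment yields a value below 0, so this is the minimum.

0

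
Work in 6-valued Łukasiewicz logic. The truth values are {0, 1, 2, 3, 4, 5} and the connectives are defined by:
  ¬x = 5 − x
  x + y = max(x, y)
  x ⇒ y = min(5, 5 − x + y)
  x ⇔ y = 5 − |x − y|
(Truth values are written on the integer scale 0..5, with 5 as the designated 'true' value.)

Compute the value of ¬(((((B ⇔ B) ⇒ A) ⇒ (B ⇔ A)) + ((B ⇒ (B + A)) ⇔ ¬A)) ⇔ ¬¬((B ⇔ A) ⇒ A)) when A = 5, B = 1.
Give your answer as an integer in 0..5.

4

B ⇔ B = 1 ⇔ 1 = 5
(B ⇔ B) ⇒ A = 5 ⇒ 5 = 5
B ⇔ A = 1 ⇔ 5 = 1
((B ⇔ B) ⇒ A) ⇒ (B ⇔ A) = 5 ⇒ 1 = 1
B + A = 1 + 5 = 5
B ⇒ (B + A) = 1 ⇒ 5 = 5
¬A = ¬5 = 0
(B ⇒ (B + A)) ⇔ ¬A = 5 ⇔ 0 = 0
(((B ⇔ B) ⇒ A) ⇒ (B ⇔ A)) + ((B ⇒ (B + A)) ⇔ ¬A) = 1 + 0 = 1
B ⇔ A = 1 ⇔ 5 = 1
(B ⇔ A) ⇒ A = 1 ⇒ 5 = 5
¬((B ⇔ A) ⇒ A) = ¬5 = 0
¬¬((B ⇔ A) ⇒ A) = ¬0 = 5
((((B ⇔ B) ⇒ A) ⇒ (B ⇔ A)) + ((B ⇒ (B + A)) ⇔ ¬A)) ⇔ ¬¬((B ⇔ A) ⇒ A) = 1 ⇔ 5 = 1
¬(((((B ⇔ B) ⇒ A) ⇒ (B ⇔ A)) + ((B ⇒ (B + A)) ⇔ ¬A)) ⇔ ¬¬((B ⇔ A) ⇒ A)) = ¬1 = 4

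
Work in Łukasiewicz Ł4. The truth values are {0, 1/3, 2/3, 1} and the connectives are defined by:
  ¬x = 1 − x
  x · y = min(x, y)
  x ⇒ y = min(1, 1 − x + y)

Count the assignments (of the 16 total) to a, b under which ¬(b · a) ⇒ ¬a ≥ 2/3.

13

a = 0, b = 0 ↦ 1  ≥
a = 0, b = 1/3 ↦ 1  ≥
a = 0, b = 2/3 ↦ 1  ≥
a = 0, b = 1 ↦ 1  ≥
a = 1/3, b = 0 ↦ 2/3  ≥
a = 1/3, b = 1/3 ↦ 1  ≥
a = 1/3, b = 2/3 ↦ 1  ≥
a = 1/3, b = 1 ↦ 1  ≥
a = 2/3, b = 0 ↦ 1/3  <
a = 2/3, b = 1/3 ↦ 2/3  ≥
a = 2/3, b = 2/3 ↦ 1  ≥
a = 2/3, b = 1 ↦ 1  ≥
a = 1, b = 0 ↦ 0  <
a = 1, b = 1/3 ↦ 1/3  <
a = 1, b = 2/3 ↦ 2/3  ≥
a = 1, b = 1 ↦ 1  ≥
So 13 of the 16 assignments meet the threshold.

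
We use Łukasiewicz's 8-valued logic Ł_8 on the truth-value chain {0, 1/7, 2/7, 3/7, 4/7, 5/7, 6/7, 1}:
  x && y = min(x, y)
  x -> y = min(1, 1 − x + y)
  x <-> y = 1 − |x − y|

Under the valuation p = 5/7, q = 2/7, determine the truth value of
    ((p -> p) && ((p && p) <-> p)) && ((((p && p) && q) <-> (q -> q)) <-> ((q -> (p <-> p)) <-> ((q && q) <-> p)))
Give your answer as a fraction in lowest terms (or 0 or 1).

p -> p = 5/7 -> 5/7 = 1
p && p = 5/7 && 5/7 = 5/7
(p && p) <-> p = 5/7 <-> 5/7 = 1
(p -> p) && ((p && p) <-> p) = 1 && 1 = 1
p && p = 5/7 && 5/7 = 5/7
(p && p) && q = 5/7 && 2/7 = 2/7
q -> q = 2/7 -> 2/7 = 1
((p && p) && q) <-> (q -> q) = 2/7 <-> 1 = 2/7
p <-> p = 5/7 <-> 5/7 = 1
q -> (p <-> p) = 2/7 -> 1 = 1
q && q = 2/7 && 2/7 = 2/7
(q && q) <-> p = 2/7 <-> 5/7 = 4/7
(q -> (p <-> p)) <-> ((q && q) <-> p) = 1 <-> 4/7 = 4/7
(((p && p) && q) <-> (q -> q)) <-> ((q -> (p <-> p)) <-> ((q && q) <-> p)) = 2/7 <-> 4/7 = 5/7
((p -> p) && ((p && p) <-> p)) && ((((p && p) && q) <-> (q -> q)) <-> ((q -> (p <-> p)) <-> ((q && q) <-> p))) = 1 && 5/7 = 5/7

5/7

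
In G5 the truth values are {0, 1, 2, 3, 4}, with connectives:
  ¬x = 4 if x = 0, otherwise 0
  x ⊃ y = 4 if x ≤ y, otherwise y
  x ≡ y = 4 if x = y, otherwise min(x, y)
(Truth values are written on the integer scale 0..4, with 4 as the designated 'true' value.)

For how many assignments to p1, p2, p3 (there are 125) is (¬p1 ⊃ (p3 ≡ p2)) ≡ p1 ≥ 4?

value 4: 33 assignments (counts)
value 3: 25 assignments
value 2: 25 assignments
value 1: 25 assignments
value 0: 17 assignments
So 33 of the 125 assignments meet the threshold.

33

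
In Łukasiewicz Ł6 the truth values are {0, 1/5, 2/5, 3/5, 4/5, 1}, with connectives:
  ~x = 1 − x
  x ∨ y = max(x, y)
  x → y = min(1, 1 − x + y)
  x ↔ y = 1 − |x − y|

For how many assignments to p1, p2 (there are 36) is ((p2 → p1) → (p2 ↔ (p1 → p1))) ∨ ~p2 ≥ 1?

value 1: 18 assignments (counts)
value 4/5: 10 assignments
value 3/5: 8 assignments
So 18 of the 36 assignments meet the threshold.

18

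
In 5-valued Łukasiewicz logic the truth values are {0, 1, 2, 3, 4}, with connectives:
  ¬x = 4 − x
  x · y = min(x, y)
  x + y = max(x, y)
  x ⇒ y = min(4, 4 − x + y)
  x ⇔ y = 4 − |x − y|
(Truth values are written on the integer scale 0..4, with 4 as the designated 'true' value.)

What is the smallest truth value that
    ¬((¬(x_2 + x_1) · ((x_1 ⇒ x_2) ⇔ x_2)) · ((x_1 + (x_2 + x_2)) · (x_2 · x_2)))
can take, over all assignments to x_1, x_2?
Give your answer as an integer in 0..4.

2

Take x_1 = 0, x_2 = 2:
x_2 + x_1 = 2 + 0 = 2
¬(x_2 + x_1) = ¬2 = 2
x_1 ⇒ x_2 = 0 ⇒ 2 = 4
(x_1 ⇒ x_2) ⇔ x_2 = 4 ⇔ 2 = 2
¬(x_2 + x_1) · ((x_1 ⇒ x_2) ⇔ x_2) = 2 · 2 = 2
x_2 + x_2 = 2 + 2 = 2
x_1 + (x_2 + x_2) = 0 + 2 = 2
x_2 · x_2 = 2 · 2 = 2
(x_1 + (x_2 + x_2)) · (x_2 · x_2) = 2 · 2 = 2
(¬(x_2 + x_1) · ((x_1 ⇒ x_2) ⇔ x_2)) · ((x_1 + (x_2 + x_2)) · (x_2 · x_2)) = 2 · 2 = 2
¬((¬(x_2 + x_1) · ((x_1 ⇒ x_2) ⇔ x_2)) · ((x_1 + (x_2 + x_2)) · (x_2 · x_2))) = ¬2 = 2
No assignment yields a value below 2, so this is the minimum.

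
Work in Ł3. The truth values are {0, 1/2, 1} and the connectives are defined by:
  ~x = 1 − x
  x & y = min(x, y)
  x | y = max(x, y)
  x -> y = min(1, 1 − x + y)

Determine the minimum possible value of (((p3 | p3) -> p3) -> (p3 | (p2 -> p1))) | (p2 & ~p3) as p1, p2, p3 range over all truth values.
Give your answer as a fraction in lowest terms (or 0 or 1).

1/2

Take p1 = 0, p2 = 1/2, p3 = 0:
p3 | p3 = 0 | 0 = 0
(p3 | p3) -> p3 = 0 -> 0 = 1
p2 -> p1 = 1/2 -> 0 = 1/2
p3 | (p2 -> p1) = 0 | 1/2 = 1/2
((p3 | p3) -> p3) -> (p3 | (p2 -> p1)) = 1 -> 1/2 = 1/2
~p3 = ~0 = 1
p2 & ~p3 = 1/2 & 1 = 1/2
(((p3 | p3) -> p3) -> (p3 | (p2 -> p1))) | (p2 & ~p3) = 1/2 | 1/2 = 1/2
No assignment yields a value below 1/2, so this is the minimum.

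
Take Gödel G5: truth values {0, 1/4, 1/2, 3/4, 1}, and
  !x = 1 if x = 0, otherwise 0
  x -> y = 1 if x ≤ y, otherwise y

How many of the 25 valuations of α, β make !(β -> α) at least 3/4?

value 1: 4 assignments (counts)
value 0: 21 assignments
So 4 of the 25 assignments meet the threshold.

4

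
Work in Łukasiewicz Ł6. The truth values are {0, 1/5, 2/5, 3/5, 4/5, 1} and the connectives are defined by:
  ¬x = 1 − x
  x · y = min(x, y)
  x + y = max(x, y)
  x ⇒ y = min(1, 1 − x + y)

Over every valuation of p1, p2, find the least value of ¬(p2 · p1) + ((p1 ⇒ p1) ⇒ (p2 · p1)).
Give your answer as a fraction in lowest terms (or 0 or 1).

3/5

Take p1 = 2/5, p2 = 2/5:
p2 · p1 = 2/5 · 2/5 = 2/5
¬(p2 · p1) = ¬2/5 = 3/5
p1 ⇒ p1 = 2/5 ⇒ 2/5 = 1
p2 · p1 = 2/5 · 2/5 = 2/5
(p1 ⇒ p1) ⇒ (p2 · p1) = 1 ⇒ 2/5 = 2/5
¬(p2 · p1) + ((p1 ⇒ p1) ⇒ (p2 · p1)) = 3/5 + 2/5 = 3/5
No assignment yields a value below 3/5, so this is the minimum.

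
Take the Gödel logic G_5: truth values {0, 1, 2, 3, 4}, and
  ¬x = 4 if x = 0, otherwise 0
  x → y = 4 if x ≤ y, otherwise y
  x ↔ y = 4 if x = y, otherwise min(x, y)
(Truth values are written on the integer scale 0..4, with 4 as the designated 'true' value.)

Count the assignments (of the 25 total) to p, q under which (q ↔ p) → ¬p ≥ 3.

9

value 4: 9 assignments (counts)
value 0: 16 assignments
So 9 of the 25 assignments meet the threshold.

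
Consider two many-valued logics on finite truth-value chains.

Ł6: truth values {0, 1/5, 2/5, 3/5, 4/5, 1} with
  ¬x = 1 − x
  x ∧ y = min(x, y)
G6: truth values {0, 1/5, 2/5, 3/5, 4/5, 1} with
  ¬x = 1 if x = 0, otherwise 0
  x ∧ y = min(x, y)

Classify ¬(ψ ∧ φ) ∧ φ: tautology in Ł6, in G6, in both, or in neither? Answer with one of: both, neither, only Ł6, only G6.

In Ł6: at φ = 0, ψ = 0 the value is 0 — not a tautology.
In G6: at φ = 0, ψ = 0 the value is 0 — not a tautology.

neither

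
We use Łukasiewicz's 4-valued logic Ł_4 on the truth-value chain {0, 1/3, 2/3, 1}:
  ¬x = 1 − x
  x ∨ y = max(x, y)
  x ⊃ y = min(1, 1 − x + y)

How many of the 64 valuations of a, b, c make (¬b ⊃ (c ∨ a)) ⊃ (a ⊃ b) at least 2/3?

value 1: 43 assignments (counts)
value 2/3: 12 assignments (counts)
value 1/3: 5 assignments
value 0: 4 assignments
So 55 of the 64 assignments meet the threshold.

55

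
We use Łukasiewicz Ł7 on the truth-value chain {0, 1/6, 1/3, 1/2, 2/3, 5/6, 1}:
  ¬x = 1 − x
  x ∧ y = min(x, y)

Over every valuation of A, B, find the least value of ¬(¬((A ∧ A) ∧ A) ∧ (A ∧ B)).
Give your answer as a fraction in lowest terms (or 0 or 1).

1/2

Take A = 1/2, B = 1/2:
A ∧ A = 1/2 ∧ 1/2 = 1/2
(A ∧ A) ∧ A = 1/2 ∧ 1/2 = 1/2
¬((A ∧ A) ∧ A) = ¬1/2 = 1/2
A ∧ B = 1/2 ∧ 1/2 = 1/2
¬((A ∧ A) ∧ A) ∧ (A ∧ B) = 1/2 ∧ 1/2 = 1/2
¬(¬((A ∧ A) ∧ A) ∧ (A ∧ B)) = ¬1/2 = 1/2
No assignment yields a value below 1/2, so this is the minimum.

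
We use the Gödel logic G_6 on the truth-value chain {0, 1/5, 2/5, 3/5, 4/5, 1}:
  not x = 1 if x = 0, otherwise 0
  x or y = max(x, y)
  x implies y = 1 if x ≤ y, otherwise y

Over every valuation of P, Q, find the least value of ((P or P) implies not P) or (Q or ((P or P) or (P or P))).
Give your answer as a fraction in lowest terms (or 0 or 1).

Take P = 1/5, Q = 0:
P or P = 1/5 or 1/5 = 1/5
not P = not 1/5 = 0
(P or P) implies not P = 1/5 implies 0 = 0
P or P = 1/5 or 1/5 = 1/5
P or P = 1/5 or 1/5 = 1/5
(P or P) or (P or P) = 1/5 or 1/5 = 1/5
Q or ((P or P) or (P or P)) = 0 or 1/5 = 1/5
((P or P) implies not P) or (Q or ((P or P) or (P or P))) = 0 or 1/5 = 1/5
No assignment yields a value below 1/5, so this is the minimum.

1/5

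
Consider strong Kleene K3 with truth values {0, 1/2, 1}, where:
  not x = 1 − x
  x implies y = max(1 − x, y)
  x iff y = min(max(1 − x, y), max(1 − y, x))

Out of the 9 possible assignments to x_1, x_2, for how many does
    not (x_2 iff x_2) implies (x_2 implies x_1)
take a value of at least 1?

x_1 = 0, x_2 = 0 ↦ 1  ≥
x_1 = 0, x_2 = 1/2 ↦ 1/2  <
x_1 = 0, x_2 = 1 ↦ 1  ≥
x_1 = 1/2, x_2 = 0 ↦ 1  ≥
x_1 = 1/2, x_2 = 1/2 ↦ 1/2  <
x_1 = 1/2, x_2 = 1 ↦ 1  ≥
x_1 = 1, x_2 = 0 ↦ 1  ≥
x_1 = 1, x_2 = 1/2 ↦ 1  ≥
x_1 = 1, x_2 = 1 ↦ 1  ≥
So 7 of the 9 assignments meet the threshold.

7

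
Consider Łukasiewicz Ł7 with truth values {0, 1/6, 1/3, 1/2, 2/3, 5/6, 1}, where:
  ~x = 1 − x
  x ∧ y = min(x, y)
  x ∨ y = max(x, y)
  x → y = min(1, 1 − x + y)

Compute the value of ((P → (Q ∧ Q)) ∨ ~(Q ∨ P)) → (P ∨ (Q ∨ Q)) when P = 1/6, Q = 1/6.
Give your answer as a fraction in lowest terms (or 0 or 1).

1/6

Q ∧ Q = 1/6 ∧ 1/6 = 1/6
P → (Q ∧ Q) = 1/6 → 1/6 = 1
Q ∨ P = 1/6 ∨ 1/6 = 1/6
~(Q ∨ P) = ~1/6 = 5/6
(P → (Q ∧ Q)) ∨ ~(Q ∨ P) = 1 ∨ 5/6 = 1
Q ∨ Q = 1/6 ∨ 1/6 = 1/6
P ∨ (Q ∨ Q) = 1/6 ∨ 1/6 = 1/6
((P → (Q ∧ Q)) ∨ ~(Q ∨ P)) → (P ∨ (Q ∨ Q)) = 1 → 1/6 = 1/6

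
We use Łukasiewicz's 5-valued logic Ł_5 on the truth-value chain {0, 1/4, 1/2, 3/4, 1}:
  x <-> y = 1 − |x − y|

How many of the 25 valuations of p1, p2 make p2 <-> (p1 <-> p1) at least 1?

5

value 1: 5 assignments (counts)
value 3/4: 5 assignments
value 1/2: 5 assignments
value 1/4: 5 assignments
value 0: 5 assignments
So 5 of the 25 assignments meet the threshold.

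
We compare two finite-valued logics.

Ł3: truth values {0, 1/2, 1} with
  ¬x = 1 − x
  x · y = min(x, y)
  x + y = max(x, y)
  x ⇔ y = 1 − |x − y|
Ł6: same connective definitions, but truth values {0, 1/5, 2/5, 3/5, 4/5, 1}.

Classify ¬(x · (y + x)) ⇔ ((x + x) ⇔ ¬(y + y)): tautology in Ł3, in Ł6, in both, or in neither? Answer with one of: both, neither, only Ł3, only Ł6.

In Ł3: at x = 0, y = 0 the value is 0 — not a tautology.
In Ł6: at x = 0, y = 0 the value is 0 — not a tautology.

neither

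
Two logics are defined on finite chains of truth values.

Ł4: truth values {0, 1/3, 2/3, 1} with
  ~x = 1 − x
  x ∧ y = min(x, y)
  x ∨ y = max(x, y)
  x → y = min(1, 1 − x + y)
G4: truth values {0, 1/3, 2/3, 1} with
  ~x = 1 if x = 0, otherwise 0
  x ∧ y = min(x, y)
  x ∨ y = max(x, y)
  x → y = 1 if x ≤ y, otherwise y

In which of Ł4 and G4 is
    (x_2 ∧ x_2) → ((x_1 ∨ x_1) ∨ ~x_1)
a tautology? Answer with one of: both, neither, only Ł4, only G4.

neither

In Ł4: at x_1 = 1/3, x_2 = 1 the value is 2/3 — not a tautology.
In G4: at x_1 = 1/3, x_2 = 2/3 the value is 1/3 — not a tautology.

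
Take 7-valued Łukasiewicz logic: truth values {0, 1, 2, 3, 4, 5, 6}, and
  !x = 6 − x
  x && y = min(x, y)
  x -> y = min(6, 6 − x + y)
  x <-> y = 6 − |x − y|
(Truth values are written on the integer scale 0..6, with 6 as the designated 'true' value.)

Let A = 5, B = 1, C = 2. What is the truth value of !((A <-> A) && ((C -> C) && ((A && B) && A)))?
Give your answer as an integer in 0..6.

5

A <-> A = 5 <-> 5 = 6
C -> C = 2 -> 2 = 6
A && B = 5 && 1 = 1
(A && B) && A = 1 && 5 = 1
(C -> C) && ((A && B) && A) = 6 && 1 = 1
(A <-> A) && ((C -> C) && ((A && B) && A)) = 6 && 1 = 1
!((A <-> A) && ((C -> C) && ((A && B) && A))) = !1 = 5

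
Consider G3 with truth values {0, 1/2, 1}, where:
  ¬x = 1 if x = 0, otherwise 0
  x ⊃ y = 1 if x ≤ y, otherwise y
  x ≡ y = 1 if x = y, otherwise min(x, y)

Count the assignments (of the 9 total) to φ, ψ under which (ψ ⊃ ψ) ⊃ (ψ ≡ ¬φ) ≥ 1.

φ = 0, ψ = 0 ↦ 0  <
φ = 0, ψ = 1/2 ↦ 1/2  <
φ = 0, ψ = 1 ↦ 1  ≥
φ = 1/2, ψ = 0 ↦ 1  ≥
φ = 1/2, ψ = 1/2 ↦ 0  <
φ = 1/2, ψ = 1 ↦ 0  <
φ = 1, ψ = 0 ↦ 1  ≥
φ = 1, ψ = 1/2 ↦ 0  <
φ = 1, ψ = 1 ↦ 0  <
So 3 of the 9 assignments meet the threshold.

3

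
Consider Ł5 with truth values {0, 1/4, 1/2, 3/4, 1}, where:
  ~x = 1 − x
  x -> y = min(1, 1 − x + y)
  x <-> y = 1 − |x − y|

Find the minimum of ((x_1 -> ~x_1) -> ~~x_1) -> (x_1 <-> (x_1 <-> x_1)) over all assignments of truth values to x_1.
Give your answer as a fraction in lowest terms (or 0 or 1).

3/4

Take x_1 = 3/4:
~x_1 = ~3/4 = 1/4
x_1 -> ~x_1 = 3/4 -> 1/4 = 1/2
~x_1 = ~3/4 = 1/4
~~x_1 = ~1/4 = 3/4
(x_1 -> ~x_1) -> ~~x_1 = 1/2 -> 3/4 = 1
x_1 <-> x_1 = 3/4 <-> 3/4 = 1
x_1 <-> (x_1 <-> x_1) = 3/4 <-> 1 = 3/4
((x_1 -> ~x_1) -> ~~x_1) -> (x_1 <-> (x_1 <-> x_1)) = 1 -> 3/4 = 3/4
No assignment yields a value below 3/4, so this is the minimum.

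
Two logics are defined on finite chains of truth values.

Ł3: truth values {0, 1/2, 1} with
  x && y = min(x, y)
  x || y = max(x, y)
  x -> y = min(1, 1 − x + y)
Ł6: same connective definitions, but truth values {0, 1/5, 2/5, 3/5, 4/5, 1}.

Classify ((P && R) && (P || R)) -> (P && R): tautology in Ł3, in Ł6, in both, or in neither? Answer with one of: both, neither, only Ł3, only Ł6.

both

In Ł3: every assignment gives 1 — tautology.
In Ł6: every assignment gives 1 — tautology.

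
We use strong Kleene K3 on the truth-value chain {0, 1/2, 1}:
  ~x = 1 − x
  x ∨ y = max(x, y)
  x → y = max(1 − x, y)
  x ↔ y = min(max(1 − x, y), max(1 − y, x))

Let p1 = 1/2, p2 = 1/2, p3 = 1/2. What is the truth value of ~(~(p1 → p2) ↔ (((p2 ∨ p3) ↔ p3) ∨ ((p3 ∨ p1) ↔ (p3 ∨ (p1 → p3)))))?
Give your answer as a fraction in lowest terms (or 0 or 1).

1/2

p1 → p2 = 1/2 → 1/2 = 1/2
~(p1 → p2) = ~1/2 = 1/2
p2 ∨ p3 = 1/2 ∨ 1/2 = 1/2
(p2 ∨ p3) ↔ p3 = 1/2 ↔ 1/2 = 1/2
p3 ∨ p1 = 1/2 ∨ 1/2 = 1/2
p1 → p3 = 1/2 → 1/2 = 1/2
p3 ∨ (p1 → p3) = 1/2 ∨ 1/2 = 1/2
(p3 ∨ p1) ↔ (p3 ∨ (p1 → p3)) = 1/2 ↔ 1/2 = 1/2
((p2 ∨ p3) ↔ p3) ∨ ((p3 ∨ p1) ↔ (p3 ∨ (p1 → p3))) = 1/2 ∨ 1/2 = 1/2
~(p1 → p2) ↔ (((p2 ∨ p3) ↔ p3) ∨ ((p3 ∨ p1) ↔ (p3 ∨ (p1 → p3)))) = 1/2 ↔ 1/2 = 1/2
~(~(p1 → p2) ↔ (((p2 ∨ p3) ↔ p3) ∨ ((p3 ∨ p1) ↔ (p3 ∨ (p1 → p3))))) = ~1/2 = 1/2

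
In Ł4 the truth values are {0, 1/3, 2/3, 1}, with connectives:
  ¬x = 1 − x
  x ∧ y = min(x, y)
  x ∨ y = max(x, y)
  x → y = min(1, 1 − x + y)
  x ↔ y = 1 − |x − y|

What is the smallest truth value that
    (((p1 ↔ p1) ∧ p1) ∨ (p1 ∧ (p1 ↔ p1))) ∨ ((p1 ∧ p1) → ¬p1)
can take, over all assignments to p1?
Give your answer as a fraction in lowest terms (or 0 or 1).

Take p1 = 2/3:
p1 ↔ p1 = 2/3 ↔ 2/3 = 1
(p1 ↔ p1) ∧ p1 = 1 ∧ 2/3 = 2/3
p1 ↔ p1 = 2/3 ↔ 2/3 = 1
p1 ∧ (p1 ↔ p1) = 2/3 ∧ 1 = 2/3
((p1 ↔ p1) ∧ p1) ∨ (p1 ∧ (p1 ↔ p1)) = 2/3 ∨ 2/3 = 2/3
p1 ∧ p1 = 2/3 ∧ 2/3 = 2/3
¬p1 = ¬2/3 = 1/3
(p1 ∧ p1) → ¬p1 = 2/3 → 1/3 = 2/3
(((p1 ↔ p1) ∧ p1) ∨ (p1 ∧ (p1 ↔ p1))) ∨ ((p1 ∧ p1) → ¬p1) = 2/3 ∨ 2/3 = 2/3
No assignment yields a value below 2/3, so this is the minimum.

2/3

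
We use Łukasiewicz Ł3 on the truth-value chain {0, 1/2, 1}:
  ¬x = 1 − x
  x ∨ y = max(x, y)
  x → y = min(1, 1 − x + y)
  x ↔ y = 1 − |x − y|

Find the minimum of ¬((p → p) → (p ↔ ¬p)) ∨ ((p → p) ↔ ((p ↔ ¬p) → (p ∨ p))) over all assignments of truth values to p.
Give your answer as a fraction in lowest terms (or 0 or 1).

1/2

Take p = 1/2:
p → p = 1/2 → 1/2 = 1
¬p = ¬1/2 = 1/2
p ↔ ¬p = 1/2 ↔ 1/2 = 1
(p → p) → (p ↔ ¬p) = 1 → 1 = 1
¬((p → p) → (p ↔ ¬p)) = ¬1 = 0
p → p = 1/2 → 1/2 = 1
¬p = ¬1/2 = 1/2
p ↔ ¬p = 1/2 ↔ 1/2 = 1
p ∨ p = 1/2 ∨ 1/2 = 1/2
(p ↔ ¬p) → (p ∨ p) = 1 → 1/2 = 1/2
(p → p) ↔ ((p ↔ ¬p) → (p ∨ p)) = 1 ↔ 1/2 = 1/2
¬((p → p) → (p ↔ ¬p)) ∨ ((p → p) ↔ ((p ↔ ¬p) → (p ∨ p))) = 0 ∨ 1/2 = 1/2
No assignment yields a value below 1/2, so this is the minimum.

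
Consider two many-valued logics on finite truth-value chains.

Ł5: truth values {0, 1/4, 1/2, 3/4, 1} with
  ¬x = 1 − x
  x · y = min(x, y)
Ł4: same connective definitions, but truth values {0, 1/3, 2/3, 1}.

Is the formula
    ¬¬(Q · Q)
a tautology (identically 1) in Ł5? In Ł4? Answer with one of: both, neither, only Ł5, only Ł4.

In Ł5: at Q = 0 the value is 0 — not a tautology.
In Ł4: at Q = 0 the value is 0 — not a tautology.

neither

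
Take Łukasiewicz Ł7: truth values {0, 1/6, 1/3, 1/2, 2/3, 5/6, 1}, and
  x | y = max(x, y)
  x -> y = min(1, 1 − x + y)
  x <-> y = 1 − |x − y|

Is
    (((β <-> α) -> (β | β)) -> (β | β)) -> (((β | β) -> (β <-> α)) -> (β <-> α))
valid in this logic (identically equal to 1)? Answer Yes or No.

Yes

At α = 1/3, β = 0, for instance:
β <-> α = 0 <-> 1/3 = 2/3
β | β = 0 | 0 = 0
(β <-> α) -> (β | β) = 2/3 -> 0 = 1/3
((β <-> α) -> (β | β)) -> (β | β) = 1/3 -> 0 = 2/3
(β | β) -> (β <-> α) = 0 -> 2/3 = 1
((β | β) -> (β <-> α)) -> (β <-> α) = 1 -> 2/3 = 2/3
(((β <-> α) -> (β | β)) -> (β | β)) -> (((β | β) -> (β <-> α)) -> (β <-> α)) = 2/3 -> 2/3 = 1
and checking the remaining 48 assignments likewise gives ≥ 1 in every case.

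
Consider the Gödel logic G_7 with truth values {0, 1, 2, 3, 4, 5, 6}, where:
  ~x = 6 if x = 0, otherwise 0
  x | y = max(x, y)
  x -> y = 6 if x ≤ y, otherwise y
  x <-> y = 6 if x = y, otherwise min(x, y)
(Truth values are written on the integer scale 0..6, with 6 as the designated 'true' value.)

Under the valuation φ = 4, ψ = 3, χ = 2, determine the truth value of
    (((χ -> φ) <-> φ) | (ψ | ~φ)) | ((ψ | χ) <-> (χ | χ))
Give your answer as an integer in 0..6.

χ -> φ = 2 -> 4 = 6
(χ -> φ) <-> φ = 6 <-> 4 = 4
~φ = ~4 = 0
ψ | ~φ = 3 | 0 = 3
((χ -> φ) <-> φ) | (ψ | ~φ) = 4 | 3 = 4
ψ | χ = 3 | 2 = 3
χ | χ = 2 | 2 = 2
(ψ | χ) <-> (χ | χ) = 3 <-> 2 = 2
(((χ -> φ) <-> φ) | (ψ | ~φ)) | ((ψ | χ) <-> (χ | χ)) = 4 | 2 = 4

4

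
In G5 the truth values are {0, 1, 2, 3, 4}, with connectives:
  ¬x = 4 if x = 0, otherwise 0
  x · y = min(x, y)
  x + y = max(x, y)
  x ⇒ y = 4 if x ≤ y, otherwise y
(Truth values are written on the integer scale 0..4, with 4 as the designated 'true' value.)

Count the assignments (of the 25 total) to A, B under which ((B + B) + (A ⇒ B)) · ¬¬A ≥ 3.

value 4: 10 assignments (counts)
value 3: 1 assignment (counts)
value 2: 2 assignments
value 1: 3 assignments
value 0: 9 assignments
So 11 of the 25 assignments meet the threshold.

11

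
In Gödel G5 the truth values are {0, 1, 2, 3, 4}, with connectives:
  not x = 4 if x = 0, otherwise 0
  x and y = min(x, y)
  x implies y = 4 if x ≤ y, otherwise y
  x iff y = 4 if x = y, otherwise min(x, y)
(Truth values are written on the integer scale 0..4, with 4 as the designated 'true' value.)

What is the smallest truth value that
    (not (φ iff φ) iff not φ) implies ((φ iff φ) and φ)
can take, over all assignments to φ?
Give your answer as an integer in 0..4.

Take φ = 1:
φ iff φ = 1 iff 1 = 4
not (φ iff φ) = not 4 = 0
not φ = not 1 = 0
not (φ iff φ) iff not φ = 0 iff 0 = 4
φ iff φ = 1 iff 1 = 4
(φ iff φ) and φ = 4 and 1 = 1
(not (φ iff φ) iff not φ) implies ((φ iff φ) and φ) = 4 implies 1 = 1
No assignment yields a value below 1, so this is the minimum.

1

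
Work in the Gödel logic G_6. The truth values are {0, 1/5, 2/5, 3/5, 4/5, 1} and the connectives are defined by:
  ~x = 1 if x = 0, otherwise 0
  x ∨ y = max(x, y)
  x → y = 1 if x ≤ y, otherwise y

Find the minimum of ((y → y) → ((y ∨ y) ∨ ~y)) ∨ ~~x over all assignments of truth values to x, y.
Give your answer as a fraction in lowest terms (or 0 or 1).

1/5

Take x = 0, y = 1/5:
y → y = 1/5 → 1/5 = 1
y ∨ y = 1/5 ∨ 1/5 = 1/5
~y = ~1/5 = 0
(y ∨ y) ∨ ~y = 1/5 ∨ 0 = 1/5
(y → y) → ((y ∨ y) ∨ ~y) = 1 → 1/5 = 1/5
~x = ~0 = 1
~~x = ~1 = 0
((y → y) → ((y ∨ y) ∨ ~y)) ∨ ~~x = 1/5 ∨ 0 = 1/5
No assignment yields a value below 1/5, so this is the minimum.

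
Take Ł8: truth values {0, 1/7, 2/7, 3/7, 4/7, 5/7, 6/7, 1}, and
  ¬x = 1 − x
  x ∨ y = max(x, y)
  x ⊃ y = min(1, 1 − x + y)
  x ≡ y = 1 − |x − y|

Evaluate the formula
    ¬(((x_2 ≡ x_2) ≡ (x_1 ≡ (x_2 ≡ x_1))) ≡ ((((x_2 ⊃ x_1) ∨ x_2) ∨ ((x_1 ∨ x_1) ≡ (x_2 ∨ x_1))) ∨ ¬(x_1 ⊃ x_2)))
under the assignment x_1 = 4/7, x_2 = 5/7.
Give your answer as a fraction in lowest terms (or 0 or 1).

1/7

x_2 ≡ x_2 = 5/7 ≡ 5/7 = 1
x_2 ≡ x_1 = 5/7 ≡ 4/7 = 6/7
x_1 ≡ (x_2 ≡ x_1) = 4/7 ≡ 6/7 = 5/7
(x_2 ≡ x_2) ≡ (x_1 ≡ (x_2 ≡ x_1)) = 1 ≡ 5/7 = 5/7
x_2 ⊃ x_1 = 5/7 ⊃ 4/7 = 6/7
(x_2 ⊃ x_1) ∨ x_2 = 6/7 ∨ 5/7 = 6/7
x_1 ∨ x_1 = 4/7 ∨ 4/7 = 4/7
x_2 ∨ x_1 = 5/7 ∨ 4/7 = 5/7
(x_1 ∨ x_1) ≡ (x_2 ∨ x_1) = 4/7 ≡ 5/7 = 6/7
((x_2 ⊃ x_1) ∨ x_2) ∨ ((x_1 ∨ x_1) ≡ (x_2 ∨ x_1)) = 6/7 ∨ 6/7 = 6/7
x_1 ⊃ x_2 = 4/7 ⊃ 5/7 = 1
¬(x_1 ⊃ x_2) = ¬1 = 0
(((x_2 ⊃ x_1) ∨ x_2) ∨ ((x_1 ∨ x_1) ≡ (x_2 ∨ x_1))) ∨ ¬(x_1 ⊃ x_2) = 6/7 ∨ 0 = 6/7
((x_2 ≡ x_2) ≡ (x_1 ≡ (x_2 ≡ x_1))) ≡ ((((x_2 ⊃ x_1) ∨ x_2) ∨ ((x_1 ∨ x_1) ≡ (x_2 ∨ x_1))) ∨ ¬(x_1 ⊃ x_2)) = 5/7 ≡ 6/7 = 6/7
¬(((x_2 ≡ x_2) ≡ (x_1 ≡ (x_2 ≡ x_1))) ≡ ((((x_2 ⊃ x_1) ∨ x_2) ∨ ((x_1 ∨ x_1) ≡ (x_2 ∨ x_1))) ∨ ¬(x_1 ⊃ x_2))) = ¬6/7 = 1/7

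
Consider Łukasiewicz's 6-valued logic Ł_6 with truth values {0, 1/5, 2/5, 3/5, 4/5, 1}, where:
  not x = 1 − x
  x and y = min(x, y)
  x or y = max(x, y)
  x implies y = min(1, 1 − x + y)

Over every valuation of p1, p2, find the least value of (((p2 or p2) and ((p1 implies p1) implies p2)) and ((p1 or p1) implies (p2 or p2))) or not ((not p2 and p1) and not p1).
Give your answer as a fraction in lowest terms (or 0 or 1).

Take p1 = 2/5, p2 = 0:
p2 or p2 = 0 or 0 = 0
p1 implies p1 = 2/5 implies 2/5 = 1
(p1 implies p1) implies p2 = 1 implies 0 = 0
(p2 or p2) and ((p1 implies p1) implies p2) = 0 and 0 = 0
p1 or p1 = 2/5 or 2/5 = 2/5
p2 or p2 = 0 or 0 = 0
(p1 or p1) implies (p2 or p2) = 2/5 implies 0 = 3/5
((p2 or p2) and ((p1 implies p1) implies p2)) and ((p1 or p1) implies (p2 or p2)) = 0 and 3/5 = 0
not p2 = not 0 = 1
not p2 and p1 = 1 and 2/5 = 2/5
not p1 = not 2/5 = 3/5
(not p2 and p1) and not p1 = 2/5 and 3/5 = 2/5
not ((not p2 and p1) and not p1) = not 2/5 = 3/5
(((p2 or p2) and ((p1 implies p1) implies p2)) and ((p1 or p1) implies (p2 or p2))) or not ((not p2 and p1) and not p1) = 0 or 3/5 = 3/5
No assignment yields a value below 3/5, so this is the minimum.

3/5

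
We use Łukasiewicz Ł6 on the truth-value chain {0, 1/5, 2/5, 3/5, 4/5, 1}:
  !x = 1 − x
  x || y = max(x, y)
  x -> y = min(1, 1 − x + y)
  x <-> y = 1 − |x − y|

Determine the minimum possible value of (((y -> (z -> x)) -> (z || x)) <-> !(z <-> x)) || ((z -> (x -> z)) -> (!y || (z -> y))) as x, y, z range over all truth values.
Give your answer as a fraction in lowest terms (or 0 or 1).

3/5

Take x = 2/5, y = 2/5, z = 4/5:
z -> x = 4/5 -> 2/5 = 3/5
y -> (z -> x) = 2/5 -> 3/5 = 1
z || x = 4/5 || 2/5 = 4/5
(y -> (z -> x)) -> (z || x) = 1 -> 4/5 = 4/5
z <-> x = 4/5 <-> 2/5 = 3/5
!(z <-> x) = !3/5 = 2/5
((y -> (z -> x)) -> (z || x)) <-> !(z <-> x) = 4/5 <-> 2/5 = 3/5
x -> z = 2/5 -> 4/5 = 1
z -> (x -> z) = 4/5 -> 1 = 1
!y = !2/5 = 3/5
z -> y = 4/5 -> 2/5 = 3/5
!y || (z -> y) = 3/5 || 3/5 = 3/5
(z -> (x -> z)) -> (!y || (z -> y)) = 1 -> 3/5 = 3/5
(((y -> (z -> x)) -> (z || x)) <-> !(z <-> x)) || ((z -> (x -> z)) -> (!y || (z -> y))) = 3/5 || 3/5 = 3/5
No assignment yields a value below 3/5, so this is the minimum.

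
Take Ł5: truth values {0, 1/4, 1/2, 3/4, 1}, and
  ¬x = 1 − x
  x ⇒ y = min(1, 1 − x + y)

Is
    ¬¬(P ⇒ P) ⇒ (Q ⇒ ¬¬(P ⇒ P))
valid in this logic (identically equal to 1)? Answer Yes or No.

Yes

At P = 3/4, Q = 1, for instance:
P ⇒ P = 3/4 ⇒ 3/4 = 1
¬(P ⇒ P) = ¬1 = 0
¬¬(P ⇒ P) = ¬0 = 1
Q ⇒ ¬¬(P ⇒ P) = 1 ⇒ 1 = 1
¬¬(P ⇒ P) ⇒ (Q ⇒ ¬¬(P ⇒ P)) = 1 ⇒ 1 = 1
and checking the remaining 24 assignments likewise gives ≥ 1 in every case.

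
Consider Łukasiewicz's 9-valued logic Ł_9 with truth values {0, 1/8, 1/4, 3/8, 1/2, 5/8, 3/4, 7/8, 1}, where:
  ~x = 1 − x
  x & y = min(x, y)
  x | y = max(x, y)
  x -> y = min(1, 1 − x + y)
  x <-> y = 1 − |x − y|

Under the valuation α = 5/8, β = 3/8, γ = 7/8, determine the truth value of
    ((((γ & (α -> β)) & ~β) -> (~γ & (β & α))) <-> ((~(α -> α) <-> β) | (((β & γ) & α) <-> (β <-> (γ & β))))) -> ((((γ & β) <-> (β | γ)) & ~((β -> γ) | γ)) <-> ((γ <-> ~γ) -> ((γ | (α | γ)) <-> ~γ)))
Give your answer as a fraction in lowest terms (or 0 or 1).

1/8

α -> β = 5/8 -> 3/8 = 3/4
γ & (α -> β) = 7/8 & 3/4 = 3/4
~β = ~3/8 = 5/8
(γ & (α -> β)) & ~β = 3/4 & 5/8 = 5/8
~γ = ~7/8 = 1/8
β & α = 3/8 & 5/8 = 3/8
~γ & (β & α) = 1/8 & 3/8 = 1/8
((γ & (α -> β)) & ~β) -> (~γ & (β & α)) = 5/8 -> 1/8 = 1/2
α -> α = 5/8 -> 5/8 = 1
~(α -> α) = ~1 = 0
~(α -> α) <-> β = 0 <-> 3/8 = 5/8
β & γ = 3/8 & 7/8 = 3/8
(β & γ) & α = 3/8 & 5/8 = 3/8
γ & β = 7/8 & 3/8 = 3/8
β <-> (γ & β) = 3/8 <-> 3/8 = 1
((β & γ) & α) <-> (β <-> (γ & β)) = 3/8 <-> 1 = 3/8
(~(α -> α) <-> β) | (((β & γ) & α) <-> (β <-> (γ & β))) = 5/8 | 3/8 = 5/8
(((γ & (α -> β)) & ~β) -> (~γ & (β & α))) <-> ((~(α -> α) <-> β) | (((β & γ) & α) <-> (β <-> (γ & β)))) = 1/2 <-> 5/8 = 7/8
γ & β = 7/8 & 3/8 = 3/8
β | γ = 3/8 | 7/8 = 7/8
(γ & β) <-> (β | γ) = 3/8 <-> 7/8 = 1/2
β -> γ = 3/8 -> 7/8 = 1
(β -> γ) | γ = 1 | 7/8 = 1
~((β -> γ) | γ) = ~1 = 0
((γ & β) <-> (β | γ)) & ~((β -> γ) | γ) = 1/2 & 0 = 0
~γ = ~7/8 = 1/8
γ <-> ~γ = 7/8 <-> 1/8 = 1/4
α | γ = 5/8 | 7/8 = 7/8
γ | (α | γ) = 7/8 | 7/8 = 7/8
~γ = ~7/8 = 1/8
(γ | (α | γ)) <-> ~γ = 7/8 <-> 1/8 = 1/4
(γ <-> ~γ) -> ((γ | (α | γ)) <-> ~γ) = 1/4 -> 1/4 = 1
(((γ & β) <-> (β | γ)) & ~((β -> γ) | γ)) <-> ((γ <-> ~γ) -> ((γ | (α | γ)) <-> ~γ)) = 0 <-> 1 = 0
((((γ & (α -> β)) & ~β) -> (~γ & (β & α))) <-> ((~(α -> α) <-> β) | (((β & γ) & α) <-> (β <-> (γ & β))))) -> ((((γ & β) <-> (β | γ)) & ~((β -> γ) | γ)) <-> ((γ <-> ~γ) -> ((γ | (α | γ)) <-> ~γ))) = 7/8 -> 0 = 1/8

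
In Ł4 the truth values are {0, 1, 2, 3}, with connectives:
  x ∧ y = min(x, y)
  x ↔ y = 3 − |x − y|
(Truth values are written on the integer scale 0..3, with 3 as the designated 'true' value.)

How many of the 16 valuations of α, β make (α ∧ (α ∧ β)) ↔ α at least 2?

13

α = 0, β = 0 ↦ 3  ≥
α = 0, β = 1 ↦ 3  ≥
α = 0, β = 2 ↦ 3  ≥
α = 0, β = 3 ↦ 3  ≥
α = 1, β = 0 ↦ 2  ≥
α = 1, β = 1 ↦ 3  ≥
α = 1, β = 2 ↦ 3  ≥
α = 1, β = 3 ↦ 3  ≥
α = 2, β = 0 ↦ 1  <
α = 2, β = 1 ↦ 2  ≥
α = 2, β = 2 ↦ 3  ≥
α = 2, β = 3 ↦ 3  ≥
α = 3, β = 0 ↦ 0  <
α = 3, β = 1 ↦ 1  <
α = 3, β = 2 ↦ 2  ≥
α = 3, β = 3 ↦ 3  ≥
So 13 of the 16 assignments meet the threshold.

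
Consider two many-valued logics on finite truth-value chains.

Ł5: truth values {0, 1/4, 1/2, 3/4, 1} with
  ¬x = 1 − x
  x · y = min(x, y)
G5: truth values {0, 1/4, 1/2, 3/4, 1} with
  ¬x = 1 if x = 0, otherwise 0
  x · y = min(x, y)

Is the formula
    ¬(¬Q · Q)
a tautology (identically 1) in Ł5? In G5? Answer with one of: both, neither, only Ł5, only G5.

only G5

In Ł5: at Q = 1/4 the value is 3/4 — not a tautology.
In G5: every assignment gives 1 — tautology.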